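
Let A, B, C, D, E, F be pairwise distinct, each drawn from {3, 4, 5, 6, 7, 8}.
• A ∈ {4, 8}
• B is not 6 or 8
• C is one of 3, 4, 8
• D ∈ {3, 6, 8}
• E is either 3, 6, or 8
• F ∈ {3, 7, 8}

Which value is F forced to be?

Among the 6 variables, 5 fits only B (and all 6 values in {3, 4, 5, 6, 7, 8} must be used), so B = 5.
The 5 still-open variables together cover exactly {3, 4, 6, 7, 8} — 5 values for 5 variables — and 7 appears only in F's list, so F = 7.

7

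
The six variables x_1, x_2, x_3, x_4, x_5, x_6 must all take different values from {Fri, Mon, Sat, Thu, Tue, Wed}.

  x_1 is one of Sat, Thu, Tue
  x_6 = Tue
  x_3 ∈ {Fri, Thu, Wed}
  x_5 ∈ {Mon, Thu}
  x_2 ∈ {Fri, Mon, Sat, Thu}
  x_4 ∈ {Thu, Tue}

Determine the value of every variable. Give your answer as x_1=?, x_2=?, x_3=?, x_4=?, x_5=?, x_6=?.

x_6 has just one choice, so x_6 = Tue. So x_1, x_4 can't be Tue.
x_4 must be Thu (only option left). So x_1, x_2, x_3, x_5 can't be Thu.
x_5 must be Mon (only option left). Strike Mon from x_2.
x_1 must be Sat (only option left). Strike Sat from x_2.
That leaves x_2 = Fri. Remove Fri from x_3.
x_3's domain is down to {Wed}, so x_3 = Wed.

x_1=Sat, x_2=Fri, x_3=Wed, x_4=Thu, x_5=Mon, x_6=Tue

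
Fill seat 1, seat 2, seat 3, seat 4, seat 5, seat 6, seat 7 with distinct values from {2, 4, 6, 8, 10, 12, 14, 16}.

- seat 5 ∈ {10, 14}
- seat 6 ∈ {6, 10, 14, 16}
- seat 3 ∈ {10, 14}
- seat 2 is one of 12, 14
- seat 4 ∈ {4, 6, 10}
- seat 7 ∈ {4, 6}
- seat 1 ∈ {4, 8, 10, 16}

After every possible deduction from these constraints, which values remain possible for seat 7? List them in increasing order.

4, 6

Among the 7 variables, 8 fits only seat 1 (and all 7 values in {4, 6, 8, 10, 12, 14, 16} must be used), so seat 1 = 8.
The 6 still-open variables together cover exactly {4, 6, 10, 12, 14, 16} — 6 values for 6 variables — and 12 appears only in seat 2's list, so seat 2 = 12.
Among the 5 still-open variables, 16 fits only seat 6 (and all 5 values in {4, 6, 10, 14, 16} must be used), so seat 6 = 16.
seat 3 and seat 5 between them cover only {10, 14} — a naked pair. Remove those values from seat 4.
No further eliminations apply; seat 7 can still be any of 4, 6.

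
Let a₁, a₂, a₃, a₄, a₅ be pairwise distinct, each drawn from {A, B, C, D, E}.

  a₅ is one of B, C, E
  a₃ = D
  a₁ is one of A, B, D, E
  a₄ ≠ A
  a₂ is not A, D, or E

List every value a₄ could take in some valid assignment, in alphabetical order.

B, C, E

a₃'s domain is down to {D}, so a₃ = D. So a₁, a₄ can't be D.
The 4 still-open variables draw from only 4 values {A, B, C, E}, so each is used; only a₁ can be A, hence a₁ = A.
No further eliminations apply; a₄ can still be any of B, C, E.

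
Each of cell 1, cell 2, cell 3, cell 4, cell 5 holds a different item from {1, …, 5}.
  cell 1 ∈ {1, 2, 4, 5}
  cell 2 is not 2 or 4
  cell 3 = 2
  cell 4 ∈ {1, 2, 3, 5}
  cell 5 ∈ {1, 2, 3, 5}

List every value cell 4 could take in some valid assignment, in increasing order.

cell 3's domain is down to {2}, so cell 3 = 2. Eliminate 2 elsewhere: cell 1, cell 4, cell 5.
The 4 still-open variables draw from only 4 values {1, 3, 4, 5}, so each is used; only cell 1 can be 4, hence cell 1 = 4.
No further eliminations apply; cell 4 can still be any of 1, 3, 5.

1, 3, 5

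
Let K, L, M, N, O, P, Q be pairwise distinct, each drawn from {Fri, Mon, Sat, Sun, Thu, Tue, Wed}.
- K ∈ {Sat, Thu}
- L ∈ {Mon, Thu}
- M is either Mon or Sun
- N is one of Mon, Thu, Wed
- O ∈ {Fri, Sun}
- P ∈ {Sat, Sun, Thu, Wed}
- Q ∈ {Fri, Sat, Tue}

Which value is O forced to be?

Fri

The 7 variables draw from only 7 values {Fri, Mon, Sat, Sun, Thu, Tue, Wed}, so each is used; only Q can be Tue, hence Q = Tue.
Among the 6 still-open variables, Fri fits only O (and all 6 values in {Fri, Mon, Sat, Sun, Thu, Wed} must be used), so O = Fri.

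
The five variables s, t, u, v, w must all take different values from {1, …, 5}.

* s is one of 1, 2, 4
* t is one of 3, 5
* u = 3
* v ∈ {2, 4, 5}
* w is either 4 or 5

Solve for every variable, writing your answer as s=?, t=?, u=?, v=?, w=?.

u must be 3 (only option left). So t can't be 3.
t must be 5 (only option left). So v, w can't be 5.
w has just one choice, so w = 4. So s, v can't be 4.
v has just one choice, so v = 2. So s can't be 2.
s must be 1 (only option left).

s=1, t=5, u=3, v=2, w=4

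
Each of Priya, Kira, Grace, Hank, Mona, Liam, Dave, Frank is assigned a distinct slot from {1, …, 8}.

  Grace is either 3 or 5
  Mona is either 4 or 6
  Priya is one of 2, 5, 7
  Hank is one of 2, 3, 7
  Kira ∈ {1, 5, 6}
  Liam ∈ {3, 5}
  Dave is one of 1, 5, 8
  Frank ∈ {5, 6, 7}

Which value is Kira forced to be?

1

The 8 variables draw from only 8 values {1, 2, 3, 4, 5, 6, 7, 8}, so each is used; only Mona can be 4, hence Mona = 4.
The 7 still-open variables together cover exactly {1, 2, 3, 5, 6, 7, 8} — 7 values for 7 variables — and 8 appears only in Dave's list, so Dave = 8.
The 6 still-open variables together cover exactly {1, 2, 3, 5, 6, 7} — 6 values for 6 variables — and 1 appears only in Kira's list, so Kira = 1.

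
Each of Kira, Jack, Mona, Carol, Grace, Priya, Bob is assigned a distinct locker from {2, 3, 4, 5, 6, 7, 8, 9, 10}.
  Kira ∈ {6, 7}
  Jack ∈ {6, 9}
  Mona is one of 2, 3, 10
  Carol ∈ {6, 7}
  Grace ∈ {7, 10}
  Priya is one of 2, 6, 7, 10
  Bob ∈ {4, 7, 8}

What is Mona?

3

The 2 variables Kira and Carol are confined to {6, 7}, which locks those values in; drop them from Jack, Grace, Priya, Bob.
Jack's domain is down to {9}, so Jack = 9.
That leaves Grace = 10. Eliminate 10 elsewhere: Mona, Priya.
Priya has just one choice, so Priya = 2. Strike 2 from Mona.
So Mona = 3.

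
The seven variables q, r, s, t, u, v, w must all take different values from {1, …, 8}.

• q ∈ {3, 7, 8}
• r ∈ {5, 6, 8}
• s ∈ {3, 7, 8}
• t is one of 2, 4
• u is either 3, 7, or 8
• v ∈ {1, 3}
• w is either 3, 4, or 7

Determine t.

The 3 variables q, s, u are confined to {3, 7, 8}, which locks those values in; drop them from r, v, w.
v's domain is down to {1}, so v = 1.
That leaves w = 4. Remove 4 from t.
So t = 2.

2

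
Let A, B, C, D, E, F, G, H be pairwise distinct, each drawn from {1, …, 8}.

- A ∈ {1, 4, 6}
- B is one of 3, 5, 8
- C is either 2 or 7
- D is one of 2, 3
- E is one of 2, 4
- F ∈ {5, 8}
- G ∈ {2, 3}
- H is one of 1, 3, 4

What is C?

7

Among the 8 variables, 6 fits only A (and all 8 values in {1, 2, 3, 4, 5, 6, 7, 8} must be used), so A = 6.
Among the 7 still-open variables, 1 fits only H (and all 7 values in {1, 2, 3, 4, 5, 7, 8} must be used), so H = 1.
The 6 still-open variables together cover exactly {2, 3, 4, 5, 7, 8} — 6 values for 6 variables — and 4 appears only in E's list, so E = 4.
Among the 5 still-open variables, 7 fits only C (and all 5 values in {2, 3, 5, 7, 8} must be used), so C = 7.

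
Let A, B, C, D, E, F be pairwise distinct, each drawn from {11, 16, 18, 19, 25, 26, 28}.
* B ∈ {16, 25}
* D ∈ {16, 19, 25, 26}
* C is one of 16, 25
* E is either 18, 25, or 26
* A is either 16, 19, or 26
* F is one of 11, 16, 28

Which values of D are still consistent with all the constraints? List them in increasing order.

19, 26

B and C between them cover only {16, 25} — a naked pair. Remove those values from A, D, E, F.
The 2 variables A and D are confined to {19, 26}, which locks those values in; drop them from E.
E's domain is down to {18}, so E = 18.
No further eliminations apply; D can still be any of 19, 26.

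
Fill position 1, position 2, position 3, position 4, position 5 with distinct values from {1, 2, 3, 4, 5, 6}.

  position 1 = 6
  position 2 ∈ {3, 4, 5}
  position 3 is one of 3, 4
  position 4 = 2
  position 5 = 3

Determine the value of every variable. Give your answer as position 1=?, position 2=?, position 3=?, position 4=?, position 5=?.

position 1 must be 6 (only option left).
position 4 has just one choice, so position 4 = 2.
That leaves position 5 = 3. Eliminate 3 elsewhere: position 2, position 3.
position 3 has just one choice, so position 3 = 4. So position 2 can't be 4.
position 2 has just one choice, so position 2 = 5.

position 1=6, position 2=5, position 3=4, position 4=2, position 5=3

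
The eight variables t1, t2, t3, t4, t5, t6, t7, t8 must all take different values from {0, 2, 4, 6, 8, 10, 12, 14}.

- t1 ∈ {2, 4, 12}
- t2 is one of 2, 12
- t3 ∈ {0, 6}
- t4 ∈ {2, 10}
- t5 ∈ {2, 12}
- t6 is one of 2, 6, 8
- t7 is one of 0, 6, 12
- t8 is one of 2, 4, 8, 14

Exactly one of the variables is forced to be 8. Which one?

The 8 variables draw from only 8 values {0, 2, 4, 6, 8, 10, 12, 14}, so each is used; only t4 can be 10, hence t4 = 10.
The 7 still-open variables together cover exactly {0, 2, 4, 6, 8, 12, 14} — 7 values for 7 variables — and 14 appears only in t8's list, so t8 = 14.
Among the 6 still-open variables, 4 fits only t1 (and all 6 values in {0, 2, 4, 6, 8, 12} must be used), so t1 = 4.
Among the 5 still-open variables, 8 fits only t6 (and all 5 values in {0, 2, 6, 8, 12} must be used), so t6 = 8.

t6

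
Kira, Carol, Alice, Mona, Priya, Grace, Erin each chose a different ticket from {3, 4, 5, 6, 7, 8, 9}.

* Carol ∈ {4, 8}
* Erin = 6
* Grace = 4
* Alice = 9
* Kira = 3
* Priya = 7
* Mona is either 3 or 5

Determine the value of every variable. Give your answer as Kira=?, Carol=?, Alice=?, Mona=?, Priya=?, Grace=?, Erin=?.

Kira=3, Carol=8, Alice=9, Mona=5, Priya=7, Grace=4, Erin=6

Kira has just one choice, so Kira = 3. Remove 3 from Mona.
Alice must be 9 (only option left).
Mona must be 5 (only option left).
Priya's domain is down to {7}, so Priya = 7.
Grace's domain is down to {4}, so Grace = 4. Eliminate 4 elsewhere: Carol.
Erin has just one choice, so Erin = 6.
Carol has just one choice, so Carol = 8.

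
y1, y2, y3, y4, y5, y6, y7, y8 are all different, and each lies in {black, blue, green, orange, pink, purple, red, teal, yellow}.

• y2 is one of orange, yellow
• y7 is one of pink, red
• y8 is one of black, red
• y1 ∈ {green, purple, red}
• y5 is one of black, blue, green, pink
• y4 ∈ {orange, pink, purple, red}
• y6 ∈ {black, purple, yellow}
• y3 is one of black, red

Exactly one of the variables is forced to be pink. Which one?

y7

The 8 variables draw from only 8 values {black, blue, green, orange, pink, purple, red, yellow}, so each is used; only y5 can be blue, hence y5 = blue.
Among the 7 still-open variables, green fits only y1 (and all 7 values in {black, green, orange, pink, purple, red, yellow} must be used), so y1 = green.
y3 and y8 between them cover only {black, red} — a naked pair. Remove those values from y4, y6, y7.
So pink goes to y7.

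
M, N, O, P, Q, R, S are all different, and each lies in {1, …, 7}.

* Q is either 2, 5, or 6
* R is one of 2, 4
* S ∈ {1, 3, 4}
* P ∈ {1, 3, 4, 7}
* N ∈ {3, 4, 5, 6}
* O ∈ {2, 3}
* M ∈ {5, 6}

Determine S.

1

Among the 7 variables, 7 fits only P (and all 7 values in {1, 2, 3, 4, 5, 6, 7} must be used), so P = 7.
The 6 still-open variables draw from only 6 values {1, 2, 3, 4, 5, 6}, so each is used; only S can be 1, hence S = 1.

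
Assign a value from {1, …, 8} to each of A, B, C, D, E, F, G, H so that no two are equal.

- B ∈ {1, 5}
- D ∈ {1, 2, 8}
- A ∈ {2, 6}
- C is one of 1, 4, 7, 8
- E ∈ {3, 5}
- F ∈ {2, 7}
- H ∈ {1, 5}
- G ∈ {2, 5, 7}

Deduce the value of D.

The 8 variables draw from only 8 values {1, 2, 3, 4, 5, 6, 7, 8}, so each is used; only E can be 3, hence E = 3.
Among the 7 still-open variables, 4 fits only C (and all 7 values in {1, 2, 4, 5, 6, 7, 8} must be used), so C = 4.
The 6 still-open variables draw from only 6 values {1, 2, 5, 6, 7, 8}, so each is used; only A can be 6, hence A = 6.
The 5 still-open variables draw from only 5 values {1, 2, 5, 7, 8}, so each is used; only D can be 8, hence D = 8.

8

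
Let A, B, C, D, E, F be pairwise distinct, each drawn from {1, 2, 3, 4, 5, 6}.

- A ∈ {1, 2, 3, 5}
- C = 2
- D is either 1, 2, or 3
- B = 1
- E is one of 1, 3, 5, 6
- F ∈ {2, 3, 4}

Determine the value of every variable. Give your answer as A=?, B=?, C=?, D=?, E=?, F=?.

B must be 1 (only option left). Remove 1 from A, D, E.
C's domain is down to {2}, so C = 2. So A, D, F can't be 2.
D must be 3 (only option left). So A, E, F can't be 3.
F must be 4 (only option left).
A's domain is down to {5}, so A = 5. Remove 5 from E.
E must be 6 (only option left).

A=5, B=1, C=2, D=3, E=6, F=4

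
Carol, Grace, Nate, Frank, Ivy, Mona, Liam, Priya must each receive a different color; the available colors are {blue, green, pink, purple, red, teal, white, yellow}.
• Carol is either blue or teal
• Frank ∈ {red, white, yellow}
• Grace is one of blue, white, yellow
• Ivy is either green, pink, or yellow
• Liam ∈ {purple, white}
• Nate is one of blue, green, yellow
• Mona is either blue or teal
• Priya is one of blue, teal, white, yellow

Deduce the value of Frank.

The 8 variables draw from only 8 values {blue, green, pink, purple, red, teal, white, yellow}, so each is used; only Ivy can be pink, hence Ivy = pink.
The 7 still-open variables draw from only 7 values {blue, green, purple, red, teal, white, yellow}, so each is used; only Nate can be green, hence Nate = green.
The 6 still-open variables together cover exactly {blue, purple, red, teal, white, yellow} — 6 values for 6 variables — and purple appears only in Liam's list, so Liam = purple.
The 5 still-open variables draw from only 5 values {blue, red, teal, white, yellow}, so each is used; only Frank can be red, hence Frank = red.

red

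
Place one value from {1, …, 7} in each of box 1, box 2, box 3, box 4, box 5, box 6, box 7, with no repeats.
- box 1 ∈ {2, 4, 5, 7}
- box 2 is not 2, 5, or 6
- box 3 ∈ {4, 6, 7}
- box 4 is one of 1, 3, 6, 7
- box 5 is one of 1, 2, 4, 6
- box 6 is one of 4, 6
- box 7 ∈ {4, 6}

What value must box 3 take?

The 7 variables draw from only 7 values {1, 2, 3, 4, 5, 6, 7}, so each is used; only box 1 can be 5, hence box 1 = 5.
The 6 still-open variables draw from only 6 values {1, 2, 3, 4, 6, 7}, so each is used; only box 5 can be 2, hence box 5 = 2.
box 6 and box 7 between them cover only {4, 6} — a naked pair. Remove those values from box 2, box 3, box 4.
So box 3 = 7.

7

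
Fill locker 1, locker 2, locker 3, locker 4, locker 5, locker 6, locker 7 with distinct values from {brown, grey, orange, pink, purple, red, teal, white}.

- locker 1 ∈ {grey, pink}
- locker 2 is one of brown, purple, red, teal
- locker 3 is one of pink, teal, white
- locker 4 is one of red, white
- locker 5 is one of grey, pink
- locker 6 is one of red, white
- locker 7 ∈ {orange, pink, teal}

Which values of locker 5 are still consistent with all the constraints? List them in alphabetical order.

grey, pink

The 2 variables locker 1 and locker 5 are confined to {grey, pink}, which locks those values in; drop them from locker 3, locker 7.
The 2 variables locker 4 and locker 6 are confined to {red, white}, which locks those values in; drop them from locker 2, locker 3.
That leaves locker 3 = teal. Strike teal from locker 2, locker 7.
locker 7 must be orange (only option left).
No further eliminations apply; locker 5 can still be any of grey, pink.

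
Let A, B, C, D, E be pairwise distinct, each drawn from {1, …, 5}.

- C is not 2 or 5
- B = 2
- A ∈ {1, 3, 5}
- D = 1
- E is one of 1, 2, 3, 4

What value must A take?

5

B must be 2 (only option left). So E can't be 2.
D has just one choice, so D = 1. Eliminate 1 elsewhere: A, C, E.
The 3 still-open variables together cover exactly {3, 4, 5} — 3 values for 3 variables — and 5 appears only in A's list, so A = 5.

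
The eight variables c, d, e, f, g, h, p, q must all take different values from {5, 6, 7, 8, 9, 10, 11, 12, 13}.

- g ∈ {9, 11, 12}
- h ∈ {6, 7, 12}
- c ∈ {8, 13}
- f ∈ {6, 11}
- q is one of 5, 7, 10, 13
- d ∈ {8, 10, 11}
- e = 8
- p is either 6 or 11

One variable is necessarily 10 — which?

d

e's domain is down to {8}, so e = 8. So c, d can't be 8.
c has just one choice, so c = 13. Strike 13 from q.
The 2 variables f and p are confined to {6, 11}, which locks those values in; drop them from d, g, h.
So 10 goes to d.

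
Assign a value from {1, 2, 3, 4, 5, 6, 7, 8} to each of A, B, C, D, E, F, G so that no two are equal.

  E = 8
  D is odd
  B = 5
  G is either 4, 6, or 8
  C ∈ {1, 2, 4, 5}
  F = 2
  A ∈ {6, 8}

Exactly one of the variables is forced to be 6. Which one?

B has just one choice, so B = 5. Strike 5 from C, D.
E's domain is down to {8}, so E = 8. Strike 8 from A, G.
So 6 goes to A.

A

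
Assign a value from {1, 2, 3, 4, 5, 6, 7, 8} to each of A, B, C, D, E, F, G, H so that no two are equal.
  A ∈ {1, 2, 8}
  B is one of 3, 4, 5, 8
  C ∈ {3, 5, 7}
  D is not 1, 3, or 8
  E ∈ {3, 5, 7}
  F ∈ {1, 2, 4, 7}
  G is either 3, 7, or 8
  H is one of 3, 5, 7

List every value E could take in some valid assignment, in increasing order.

3, 5, 7

The 8 variables draw from only 8 values {1, 2, 3, 4, 5, 6, 7, 8}, so each is used; only D can be 6, hence D = 6.
C, E, H share exactly the 3 values {3, 5, 7}; by pigeonhole those values go to them, so strike 3, 5, 7 from B, F, G.
That leaves G = 8. Remove 8 from A, B.
B's domain is down to {4}, so B = 4. So F can't be 4.
No further eliminations apply; E can still be any of 3, 5, 7.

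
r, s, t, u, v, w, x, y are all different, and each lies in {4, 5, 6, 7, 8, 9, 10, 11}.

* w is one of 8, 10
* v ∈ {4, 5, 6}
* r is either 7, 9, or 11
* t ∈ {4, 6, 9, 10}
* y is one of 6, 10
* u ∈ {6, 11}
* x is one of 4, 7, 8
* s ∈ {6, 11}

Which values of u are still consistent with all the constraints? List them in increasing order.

6, 11

The 8 variables draw from only 8 values {4, 5, 6, 7, 8, 9, 10, 11}, so each is used; only v can be 5, hence v = 5.
s and u between them cover only {6, 11} — a naked pair. Remove those values from r, t, y.
y must be 10 (only option left). Remove 10 from t, w.
w has just one choice, so w = 8. So x can't be 8.
No further eliminations apply; u can still be any of 6, 11.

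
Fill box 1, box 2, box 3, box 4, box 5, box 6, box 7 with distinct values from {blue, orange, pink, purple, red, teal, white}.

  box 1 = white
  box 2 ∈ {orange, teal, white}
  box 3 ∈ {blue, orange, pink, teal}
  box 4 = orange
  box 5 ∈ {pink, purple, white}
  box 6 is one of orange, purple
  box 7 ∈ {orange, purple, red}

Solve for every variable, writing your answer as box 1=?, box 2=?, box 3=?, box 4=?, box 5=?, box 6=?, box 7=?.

box 1=white, box 2=teal, box 3=blue, box 4=orange, box 5=pink, box 6=purple, box 7=red

box 1's domain is down to {white}, so box 1 = white. So box 2, box 5 can't be white.
That leaves box 4 = orange. Eliminate orange elsewhere: box 2, box 3, box 6, box 7.
That leaves box 6 = purple. Strike purple from box 5, box 7.
box 7 has just one choice, so box 7 = red.
That leaves box 2 = teal. So box 3 can't be teal.
box 5 must be pink (only option left). Eliminate pink elsewhere: box 3.
box 3 has just one choice, so box 3 = blue.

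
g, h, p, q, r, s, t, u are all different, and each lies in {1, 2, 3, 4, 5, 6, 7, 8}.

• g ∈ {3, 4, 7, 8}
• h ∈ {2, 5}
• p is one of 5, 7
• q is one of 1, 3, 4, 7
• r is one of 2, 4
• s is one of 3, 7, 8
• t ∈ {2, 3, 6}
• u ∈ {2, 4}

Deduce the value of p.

7

The 8 variables draw from only 8 values {1, 2, 3, 4, 5, 6, 7, 8}, so each is used; only q can be 1, hence q = 1.
The 7 still-open variables draw from only 7 values {2, 3, 4, 5, 6, 7, 8}, so each is used; only t can be 6, hence t = 6.
r and u between them cover only {2, 4} — a naked pair. Remove those values from g, h.
h must be 5 (only option left). Strike 5 from p.
So p = 7.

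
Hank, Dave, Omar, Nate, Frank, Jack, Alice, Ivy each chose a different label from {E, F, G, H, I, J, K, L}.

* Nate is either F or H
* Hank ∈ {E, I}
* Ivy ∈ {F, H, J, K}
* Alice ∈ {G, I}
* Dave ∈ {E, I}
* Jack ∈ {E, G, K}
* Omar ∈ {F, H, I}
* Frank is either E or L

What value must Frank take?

L

The 8 variables draw from only 8 values {E, F, G, H, I, J, K, L}, so each is used; only Ivy can be J, hence Ivy = J.
Among the 7 still-open variables, K fits only Jack (and all 7 values in {E, F, G, H, I, K, L} must be used), so Jack = K.
Among the 6 still-open variables, G fits only Alice (and all 6 values in {E, F, G, H, I, L} must be used), so Alice = G.
Among the 5 still-open variables, L fits only Frank (and all 5 values in {E, F, H, I, L} must be used), so Frank = L.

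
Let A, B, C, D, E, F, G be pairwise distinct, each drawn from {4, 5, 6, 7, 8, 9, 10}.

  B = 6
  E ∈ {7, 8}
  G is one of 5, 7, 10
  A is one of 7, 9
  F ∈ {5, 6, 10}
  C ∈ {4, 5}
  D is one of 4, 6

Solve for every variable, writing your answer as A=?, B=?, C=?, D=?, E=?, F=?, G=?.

B's domain is down to {6}, so B = 6. Eliminate 6 elsewhere: D, F.
D has just one choice, so D = 4. Strike 4 from C.
C must be 5 (only option left). Remove 5 from F, G.
F's domain is down to {10}, so F = 10. Eliminate 10 elsewhere: G.
G must be 7 (only option left). Remove 7 from A, E.
That leaves A = 9.
E's domain is down to {8}, so E = 8.

A=9, B=6, C=5, D=4, E=8, F=10, G=7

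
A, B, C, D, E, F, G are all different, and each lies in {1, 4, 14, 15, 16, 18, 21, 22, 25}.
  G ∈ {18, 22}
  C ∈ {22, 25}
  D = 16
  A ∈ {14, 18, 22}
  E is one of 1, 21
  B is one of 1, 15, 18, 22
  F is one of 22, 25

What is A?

14

D's domain is down to {16}, so D = 16.
The 2 variables C and F are confined to {22, 25}, which locks those values in; drop them from A, B, G.
That leaves G = 18. Eliminate 18 elsewhere: A, B.
So A = 14.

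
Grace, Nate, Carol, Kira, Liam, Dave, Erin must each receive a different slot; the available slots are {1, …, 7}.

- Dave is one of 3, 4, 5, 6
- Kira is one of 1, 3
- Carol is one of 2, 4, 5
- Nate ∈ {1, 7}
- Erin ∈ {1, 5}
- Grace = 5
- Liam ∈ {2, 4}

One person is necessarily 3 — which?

Kira

Grace must be 5 (only option left). Strike 5 from Carol, Dave, Erin.
Erin's domain is down to {1}, so Erin = 1. Strike 1 from Nate, Kira.
So 3 goes to Kira.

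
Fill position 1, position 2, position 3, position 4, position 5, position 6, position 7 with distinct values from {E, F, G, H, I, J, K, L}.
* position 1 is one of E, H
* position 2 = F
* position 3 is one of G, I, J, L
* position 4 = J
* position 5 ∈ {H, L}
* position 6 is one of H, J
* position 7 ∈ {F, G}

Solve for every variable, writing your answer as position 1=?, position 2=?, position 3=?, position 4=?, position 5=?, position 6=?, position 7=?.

position 1=E, position 2=F, position 3=I, position 4=J, position 5=L, position 6=H, position 7=G

position 2's domain is down to {F}, so position 2 = F. Eliminate F elsewhere: position 7.
position 4's domain is down to {J}, so position 4 = J. Remove J from position 3, position 6.
position 6 must be H (only option left). Eliminate H elsewhere: position 1, position 5.
position 7's domain is down to {G}, so position 7 = G. Strike G from position 3.
That leaves position 1 = E.
position 5's domain is down to {L}, so position 5 = L. Eliminate L elsewhere: position 3.
That leaves position 3 = I.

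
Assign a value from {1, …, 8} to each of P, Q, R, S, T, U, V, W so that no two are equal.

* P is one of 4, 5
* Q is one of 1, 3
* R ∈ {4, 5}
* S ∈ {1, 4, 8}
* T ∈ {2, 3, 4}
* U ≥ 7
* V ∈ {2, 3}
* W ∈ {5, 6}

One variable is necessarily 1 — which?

Q

The 8 variables draw from only 8 values {1, 2, 3, 4, 5, 6, 7, 8}, so each is used; only W can be 6, hence W = 6.
The 7 still-open variables together cover exactly {1, 2, 3, 4, 5, 7, 8} — 7 values for 7 variables — and 7 appears only in U's list, so U = 7.
The 6 still-open variables together cover exactly {1, 2, 3, 4, 5, 8} — 6 values for 6 variables — and 8 appears only in S's list, so S = 8.
The 5 still-open variables draw from only 5 values {1, 2, 3, 4, 5}, so each is used; only Q can be 1, hence Q = 1.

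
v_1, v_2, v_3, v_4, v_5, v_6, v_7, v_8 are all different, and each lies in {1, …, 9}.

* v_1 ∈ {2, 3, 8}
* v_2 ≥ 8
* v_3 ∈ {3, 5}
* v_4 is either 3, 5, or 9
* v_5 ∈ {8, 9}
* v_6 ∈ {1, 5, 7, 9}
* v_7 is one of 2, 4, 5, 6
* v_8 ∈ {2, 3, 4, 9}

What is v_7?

v_2 and v_5 share exactly the 2 values {8, 9}; by pigeonhole those values go to them, so strike 8, 9 from v_1, v_4, v_6, v_8.
The 2 variables v_3 and v_4 are confined to {3, 5}, which locks those values in; drop them from v_1, v_6, v_7, v_8.
v_1's domain is down to {2}, so v_1 = 2. So v_7, v_8 can't be 2.
v_8 must be 4 (only option left). Strike 4 from v_7.
So v_7 = 6.

6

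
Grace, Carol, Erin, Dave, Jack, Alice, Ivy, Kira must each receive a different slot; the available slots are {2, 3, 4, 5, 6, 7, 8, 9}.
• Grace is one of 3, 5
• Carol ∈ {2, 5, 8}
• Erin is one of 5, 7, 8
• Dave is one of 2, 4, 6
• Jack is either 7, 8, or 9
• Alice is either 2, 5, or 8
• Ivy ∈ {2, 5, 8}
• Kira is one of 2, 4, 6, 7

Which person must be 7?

The 8 variables together cover exactly {2, 3, 4, 5, 6, 7, 8, 9} — 8 values for 8 variables — and 3 appears only in Grace's list, so Grace = 3.
The 7 still-open variables draw from only 7 values {2, 4, 5, 6, 7, 8, 9}, so each is used; only Jack can be 9, hence Jack = 9.
The 3 variables Carol, Alice, Ivy are confined to {2, 5, 8}, which locks those values in; drop them from Erin, Dave, Kira.
So 7 goes to Erin.

Erin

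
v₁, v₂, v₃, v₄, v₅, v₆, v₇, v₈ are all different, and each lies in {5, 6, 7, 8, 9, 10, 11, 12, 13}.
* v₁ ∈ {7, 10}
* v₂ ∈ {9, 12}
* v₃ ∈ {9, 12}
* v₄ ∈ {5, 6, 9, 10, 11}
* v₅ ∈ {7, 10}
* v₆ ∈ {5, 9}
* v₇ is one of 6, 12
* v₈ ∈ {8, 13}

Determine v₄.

11

v₁ and v₅ share exactly the 2 values {7, 10}; by pigeonhole those values go to them, so strike 7, 10 from v₄.
The 2 variables v₂ and v₃ are confined to {9, 12}, which locks those values in; drop them from v₄, v₆, v₇.
v₆ has just one choice, so v₆ = 5. Strike 5 from v₄.
v₇ has just one choice, so v₇ = 6. Eliminate 6 elsewhere: v₄.
So v₄ = 11.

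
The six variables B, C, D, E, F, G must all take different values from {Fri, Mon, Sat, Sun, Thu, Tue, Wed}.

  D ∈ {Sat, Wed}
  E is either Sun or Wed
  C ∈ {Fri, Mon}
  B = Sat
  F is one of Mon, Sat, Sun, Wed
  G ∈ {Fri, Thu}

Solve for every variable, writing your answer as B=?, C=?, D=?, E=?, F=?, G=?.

B's domain is down to {Sat}, so B = Sat. Strike Sat from D, F.
D must be Wed (only option left). Remove Wed from E, F.
E's domain is down to {Sun}, so E = Sun. Strike Sun from F.
F's domain is down to {Mon}, so F = Mon. So C can't be Mon.
C's domain is down to {Fri}, so C = Fri. Strike Fri from G.
G has just one choice, so G = Thu.

B=Sat, C=Fri, D=Wed, E=Sun, F=Mon, G=Thu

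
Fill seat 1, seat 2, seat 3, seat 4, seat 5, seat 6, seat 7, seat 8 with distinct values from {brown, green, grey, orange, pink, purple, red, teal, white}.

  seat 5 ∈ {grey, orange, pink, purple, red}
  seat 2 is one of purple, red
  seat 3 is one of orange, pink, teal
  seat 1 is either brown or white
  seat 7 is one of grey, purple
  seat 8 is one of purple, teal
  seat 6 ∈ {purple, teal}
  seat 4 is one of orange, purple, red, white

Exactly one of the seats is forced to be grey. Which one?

The 8 variables draw from only 8 values {brown, grey, orange, pink, purple, red, teal, white}, so each is used; only seat 1 can be brown, hence seat 1 = brown.
The 7 still-open variables draw from only 7 values {grey, orange, pink, purple, red, teal, white}, so each is used; only seat 4 can be white, hence seat 4 = white.
seat 6 and seat 8 share exactly the 2 values {purple, teal}; by pigeonhole those values go to them, so strike purple, teal from seat 2, seat 3, seat 5, seat 7.
So grey goes to seat 7.

seat 7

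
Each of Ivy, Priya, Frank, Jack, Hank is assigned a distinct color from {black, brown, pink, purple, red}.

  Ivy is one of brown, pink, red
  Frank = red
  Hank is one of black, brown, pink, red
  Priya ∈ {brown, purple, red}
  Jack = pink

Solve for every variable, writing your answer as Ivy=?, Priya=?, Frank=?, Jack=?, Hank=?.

Ivy=brown, Priya=purple, Frank=red, Jack=pink, Hank=black

Frank must be red (only option left). Remove red from Ivy, Priya, Hank.
Jack must be pink (only option left). So Ivy, Hank can't be pink.
Ivy's domain is down to {brown}, so Ivy = brown. Strike brown from Priya, Hank.
Priya's domain is down to {purple}, so Priya = purple.
That leaves Hank = black.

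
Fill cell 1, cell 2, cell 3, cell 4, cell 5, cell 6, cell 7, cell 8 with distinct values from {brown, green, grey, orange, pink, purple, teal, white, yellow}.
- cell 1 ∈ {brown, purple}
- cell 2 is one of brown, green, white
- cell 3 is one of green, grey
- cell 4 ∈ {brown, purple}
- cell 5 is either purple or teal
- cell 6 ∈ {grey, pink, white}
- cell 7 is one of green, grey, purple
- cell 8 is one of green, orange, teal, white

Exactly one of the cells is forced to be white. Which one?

cell 2

Among the 8 variables, orange fits only cell 8 (and all 8 values in {brown, green, grey, orange, pink, purple, teal, white} must be used), so cell 8 = orange.
Among the 7 still-open variables, pink fits only cell 6 (and all 7 values in {brown, green, grey, pink, purple, teal, white} must be used), so cell 6 = pink.
Among the 6 still-open variables, teal fits only cell 5 (and all 6 values in {brown, green, grey, purple, teal, white} must be used), so cell 5 = teal.
The 5 still-open variables together cover exactly {brown, green, grey, purple, white} — 5 values for 5 variables — and white appears only in cell 2's list, so cell 2 = white.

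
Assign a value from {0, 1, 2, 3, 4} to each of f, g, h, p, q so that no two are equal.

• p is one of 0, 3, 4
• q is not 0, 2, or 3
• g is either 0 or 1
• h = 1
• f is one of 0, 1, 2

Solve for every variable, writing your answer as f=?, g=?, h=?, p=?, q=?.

h's domain is down to {1}, so h = 1. Remove 1 from f, g, q.
q's domain is down to {4}, so q = 4. Strike 4 from p.
g's domain is down to {0}, so g = 0. Strike 0 from f, p.
p has just one choice, so p = 3.
f must be 2 (only option left).

f=2, g=0, h=1, p=3, q=4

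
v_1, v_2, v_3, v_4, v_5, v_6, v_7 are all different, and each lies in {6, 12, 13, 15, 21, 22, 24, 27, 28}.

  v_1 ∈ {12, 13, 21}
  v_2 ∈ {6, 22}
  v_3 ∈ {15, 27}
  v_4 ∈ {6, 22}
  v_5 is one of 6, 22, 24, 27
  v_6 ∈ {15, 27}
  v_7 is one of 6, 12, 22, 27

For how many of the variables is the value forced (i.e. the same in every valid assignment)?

The 2 variables v_2 and v_4 are confined to {6, 22}, which locks those values in; drop them from v_5, v_7.
v_3 and v_6 between them cover only {15, 27} — a naked pair. Remove those values from v_5, v_7.
v_5 has just one choice, so v_5 = 24.
v_7's domain is down to {12}, so v_7 = 12. Remove 12 from v_1.
Determined: v_5=24, v_7=12. The other variables each still have more than one consistent value. That makes 2.

2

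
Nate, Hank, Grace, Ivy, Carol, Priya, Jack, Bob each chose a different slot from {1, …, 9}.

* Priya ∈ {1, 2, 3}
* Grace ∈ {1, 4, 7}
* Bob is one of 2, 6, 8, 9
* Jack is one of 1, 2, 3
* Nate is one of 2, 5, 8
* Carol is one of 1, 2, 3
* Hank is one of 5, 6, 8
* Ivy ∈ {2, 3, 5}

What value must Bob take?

9

Carol, Priya, Jack share exactly the 3 values {1, 2, 3}; by pigeonhole those values go to them, so strike 1, 2, 3 from Nate, Grace, Ivy, Bob.
Ivy's domain is down to {5}, so Ivy = 5. Remove 5 from Nate, Hank.
Nate must be 8 (only option left). Eliminate 8 elsewhere: Hank, Bob.
Hank has just one choice, so Hank = 6. So Bob can't be 6.
So Bob = 9.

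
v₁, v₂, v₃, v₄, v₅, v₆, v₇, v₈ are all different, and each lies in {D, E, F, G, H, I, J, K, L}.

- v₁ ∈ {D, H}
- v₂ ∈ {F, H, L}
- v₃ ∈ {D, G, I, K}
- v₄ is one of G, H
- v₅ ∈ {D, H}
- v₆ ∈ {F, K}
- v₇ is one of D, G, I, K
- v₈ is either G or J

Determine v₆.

F

Among the 8 variables, J fits only v₈ (and all 8 values in {D, F, G, H, I, J, K, L} must be used), so v₈ = J.
Among the 7 still-open variables, L fits only v₂ (and all 7 values in {D, F, G, H, I, K, L} must be used), so v₂ = L.
The 6 still-open variables draw from only 6 values {D, F, G, H, I, K}, so each is used; only v₆ can be F, hence v₆ = F.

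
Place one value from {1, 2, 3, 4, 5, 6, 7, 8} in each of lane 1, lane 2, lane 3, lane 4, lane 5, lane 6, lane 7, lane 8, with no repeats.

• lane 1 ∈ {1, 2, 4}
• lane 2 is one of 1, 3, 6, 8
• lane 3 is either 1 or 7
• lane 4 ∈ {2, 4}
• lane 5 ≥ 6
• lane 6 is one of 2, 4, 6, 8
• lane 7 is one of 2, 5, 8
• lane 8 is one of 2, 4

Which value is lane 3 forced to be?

7

The 8 variables together cover exactly {1, 2, 3, 4, 5, 6, 7, 8} — 8 values for 8 variables — and 3 appears only in lane 2's list, so lane 2 = 3.
The 7 still-open variables draw from only 7 values {1, 2, 4, 5, 6, 7, 8}, so each is used; only lane 7 can be 5, hence lane 7 = 5.
lane 4 and lane 8 between them cover only {2, 4} — a naked pair. Remove those values from lane 1, lane 6.
lane 1 must be 1 (only option left). Eliminate 1 elsewhere: lane 3.
So lane 3 = 7.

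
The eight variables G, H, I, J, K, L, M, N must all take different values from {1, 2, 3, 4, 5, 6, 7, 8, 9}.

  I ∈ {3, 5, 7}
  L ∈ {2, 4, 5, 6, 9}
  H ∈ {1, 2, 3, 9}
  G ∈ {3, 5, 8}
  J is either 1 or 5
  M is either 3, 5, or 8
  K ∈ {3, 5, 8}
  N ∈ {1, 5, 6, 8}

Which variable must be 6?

N

G, K, M between them cover only {3, 5, 8} — a naked triple. Remove those values from H, I, J, L, N.
I has just one choice, so I = 7.
J has just one choice, so J = 1. Strike 1 from H, N.
So 6 goes to N.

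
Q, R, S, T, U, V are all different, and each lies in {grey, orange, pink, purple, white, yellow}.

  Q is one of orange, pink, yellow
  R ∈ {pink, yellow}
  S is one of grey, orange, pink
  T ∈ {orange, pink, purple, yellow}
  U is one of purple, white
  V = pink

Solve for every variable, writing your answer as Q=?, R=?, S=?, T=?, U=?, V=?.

Q=orange, R=yellow, S=grey, T=purple, U=white, V=pink

V has just one choice, so V = pink. So Q, R, S, T can't be pink.
That leaves R = yellow. So Q, T can't be yellow.
Q's domain is down to {orange}, so Q = orange. So S, T can't be orange.
S has just one choice, so S = grey.
That leaves T = purple. So U can't be purple.
U has just one choice, so U = white.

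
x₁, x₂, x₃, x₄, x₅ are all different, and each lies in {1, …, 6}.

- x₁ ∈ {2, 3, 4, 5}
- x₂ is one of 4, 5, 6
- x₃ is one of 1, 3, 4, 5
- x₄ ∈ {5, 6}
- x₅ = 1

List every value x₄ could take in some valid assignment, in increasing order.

5, 6

x₅'s domain is down to {1}, so x₅ = 1. Remove 1 from x₃.
No further eliminations apply; x₄ can still be any of 5, 6.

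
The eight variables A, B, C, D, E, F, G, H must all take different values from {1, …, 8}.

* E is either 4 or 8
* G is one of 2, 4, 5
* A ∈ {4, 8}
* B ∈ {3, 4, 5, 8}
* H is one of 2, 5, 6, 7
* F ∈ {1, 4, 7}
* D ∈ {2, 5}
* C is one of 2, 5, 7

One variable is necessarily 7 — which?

C

The 8 variables draw from only 8 values {1, 2, 3, 4, 5, 6, 7, 8}, so each is used; only F can be 1, hence F = 1.
Among the 7 still-open variables, 3 fits only B (and all 7 values in {2, 3, 4, 5, 6, 7, 8} must be used), so B = 3.
The 6 still-open variables together cover exactly {2, 4, 5, 6, 7, 8} — 6 values for 6 variables — and 6 appears only in H's list, so H = 6.
Among the 5 still-open variables, 7 fits only C (and all 5 values in {2, 4, 5, 7, 8} must be used), so C = 7.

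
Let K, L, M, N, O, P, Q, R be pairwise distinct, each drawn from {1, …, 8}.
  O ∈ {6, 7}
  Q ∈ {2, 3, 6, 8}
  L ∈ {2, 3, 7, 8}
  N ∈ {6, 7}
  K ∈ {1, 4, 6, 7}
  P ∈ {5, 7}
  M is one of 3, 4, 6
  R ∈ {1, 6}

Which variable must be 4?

The 8 variables together cover exactly {1, 2, 3, 4, 5, 6, 7, 8} — 8 values for 8 variables — and 5 appears only in P's list, so P = 5.
N and O share exactly the 2 values {6, 7}; by pigeonhole those values go to them, so strike 6, 7 from K, L, M, Q, R.
That leaves R = 1. So K can't be 1.
So 4 goes to K.

K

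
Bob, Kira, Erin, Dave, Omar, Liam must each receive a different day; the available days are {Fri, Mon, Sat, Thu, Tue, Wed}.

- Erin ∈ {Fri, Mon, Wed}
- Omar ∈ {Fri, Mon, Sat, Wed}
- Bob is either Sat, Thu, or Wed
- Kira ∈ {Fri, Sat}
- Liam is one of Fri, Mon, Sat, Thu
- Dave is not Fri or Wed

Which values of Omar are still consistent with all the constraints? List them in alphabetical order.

Among the 6 variables, Tue fits only Dave (and all 6 values in {Fri, Mon, Sat, Thu, Tue, Wed} must be used), so Dave = Tue.
No further eliminations apply; Omar can still be any of Fri, Mon, Sat, Wed.

Fri, Mon, Sat, Wed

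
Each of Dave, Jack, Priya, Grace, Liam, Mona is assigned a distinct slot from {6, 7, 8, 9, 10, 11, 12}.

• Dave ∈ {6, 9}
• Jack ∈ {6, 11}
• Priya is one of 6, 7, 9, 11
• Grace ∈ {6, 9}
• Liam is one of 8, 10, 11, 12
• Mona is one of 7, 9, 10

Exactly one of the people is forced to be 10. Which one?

Mona

Dave and Grace between them cover only {6, 9} — a naked pair. Remove those values from Jack, Priya, Mona.
Jack must be 11 (only option left). Strike 11 from Priya, Liam.
Priya has just one choice, so Priya = 7. Strike 7 from Mona.
So 10 goes to Mona.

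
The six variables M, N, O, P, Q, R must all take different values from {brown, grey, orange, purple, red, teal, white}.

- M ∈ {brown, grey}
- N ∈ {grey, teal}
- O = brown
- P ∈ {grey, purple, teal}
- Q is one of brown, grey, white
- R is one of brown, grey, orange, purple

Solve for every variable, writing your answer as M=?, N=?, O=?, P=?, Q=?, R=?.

O's domain is down to {brown}, so O = brown. So M, Q, R can't be brown.
M's domain is down to {grey}, so M = grey. Eliminate grey elsewhere: N, P, Q, R.
That leaves N = teal. So P can't be teal.
P's domain is down to {purple}, so P = purple. Strike purple from R.
Q has just one choice, so Q = white.
That leaves R = orange.

M=grey, N=teal, O=brown, P=purple, Q=white, R=orange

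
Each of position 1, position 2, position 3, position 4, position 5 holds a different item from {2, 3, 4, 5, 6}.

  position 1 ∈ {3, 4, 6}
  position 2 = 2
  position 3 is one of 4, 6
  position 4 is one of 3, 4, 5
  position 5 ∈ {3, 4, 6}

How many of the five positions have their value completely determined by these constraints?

position 2 must be 2 (only option left).
The 4 still-open variables together cover exactly {3, 4, 5, 6} — 4 values for 4 variables — and 5 appears only in position 4's list, so position 4 = 5.
Determined: position 2=2, position 4=5. The other positions each still have more than one consistent value. That makes 2.

2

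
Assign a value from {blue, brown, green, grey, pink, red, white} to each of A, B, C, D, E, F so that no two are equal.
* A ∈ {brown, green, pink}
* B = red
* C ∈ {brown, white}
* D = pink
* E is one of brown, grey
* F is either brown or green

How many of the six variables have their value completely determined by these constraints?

B's domain is down to {red}, so B = red.
D's domain is down to {pink}, so D = pink. So A can't be pink.
The 4 still-open variables together cover exactly {brown, green, grey, white} — 4 values for 4 variables — and grey appears only in E's list, so E = grey.
Among the 3 still-open variables, white fits only C (and all 3 values in {brown, green, white} must be used), so C = white.
Determined: B=red, C=white, D=pink, E=grey. The other variables each still have more than one consistent value. That makes 4.

4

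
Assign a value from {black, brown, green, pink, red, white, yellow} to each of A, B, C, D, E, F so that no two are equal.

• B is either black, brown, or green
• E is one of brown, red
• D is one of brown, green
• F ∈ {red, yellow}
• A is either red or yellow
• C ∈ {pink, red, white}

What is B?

The 2 variables A and F are confined to {red, yellow}, which locks those values in; drop them from C, E.
E's domain is down to {brown}, so E = brown. So B, D can't be brown.
D must be green (only option left). Strike green from B.
So B = black.

black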